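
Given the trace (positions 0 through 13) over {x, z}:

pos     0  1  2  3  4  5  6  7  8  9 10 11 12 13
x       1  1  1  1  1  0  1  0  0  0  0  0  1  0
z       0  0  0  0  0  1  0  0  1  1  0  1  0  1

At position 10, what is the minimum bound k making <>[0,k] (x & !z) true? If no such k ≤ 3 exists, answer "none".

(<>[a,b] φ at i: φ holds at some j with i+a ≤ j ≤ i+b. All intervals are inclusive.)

2

Scan j = 10,11,… for (x & !z):
  j=10: fails
  j=11: fails
  j=12: holds
First hit at j=12, so smallest k = 12-10 = 2.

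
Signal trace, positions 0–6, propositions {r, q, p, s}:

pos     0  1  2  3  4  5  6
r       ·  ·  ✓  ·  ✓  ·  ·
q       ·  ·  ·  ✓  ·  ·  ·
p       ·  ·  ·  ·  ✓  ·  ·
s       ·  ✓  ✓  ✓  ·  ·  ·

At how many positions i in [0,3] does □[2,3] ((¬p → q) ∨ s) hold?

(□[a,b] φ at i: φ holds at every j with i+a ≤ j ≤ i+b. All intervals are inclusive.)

2

Evaluate at each i in [0,3]:
  i=0: ✓ (all of [2,3])
  i=1: ✓ (all of [3,4])
  i=2: ✗ (fails at j=5)
  i=3: ✗ (fails at j=5)
Positions where it holds: {0, 1} → 2.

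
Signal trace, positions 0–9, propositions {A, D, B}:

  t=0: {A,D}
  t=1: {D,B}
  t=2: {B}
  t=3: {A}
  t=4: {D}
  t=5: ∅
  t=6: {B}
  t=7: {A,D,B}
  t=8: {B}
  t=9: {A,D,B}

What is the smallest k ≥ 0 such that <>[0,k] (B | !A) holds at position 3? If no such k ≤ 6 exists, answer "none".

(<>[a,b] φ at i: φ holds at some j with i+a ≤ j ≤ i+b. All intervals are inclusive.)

1

Scan j = 3,4,… for (B | !A):
  j=3: fails
  j=4: holds
First hit at j=4, so smallest k = 4-3 = 1.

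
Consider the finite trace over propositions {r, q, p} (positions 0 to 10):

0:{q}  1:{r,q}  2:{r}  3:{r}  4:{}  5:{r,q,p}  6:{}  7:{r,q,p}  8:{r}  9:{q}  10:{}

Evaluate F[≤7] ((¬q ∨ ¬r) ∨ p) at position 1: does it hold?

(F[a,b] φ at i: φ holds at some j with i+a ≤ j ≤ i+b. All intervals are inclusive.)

Check ((¬q ∨ ¬r) ∨ p) at each j in [1,8]:
  j=1: false
  j=2: true
  j=3: true
  j=4: true
  j=5: true
  j=6: true
  j=7: true
  j=8: true
Found at j=2 → formula holds.

Yes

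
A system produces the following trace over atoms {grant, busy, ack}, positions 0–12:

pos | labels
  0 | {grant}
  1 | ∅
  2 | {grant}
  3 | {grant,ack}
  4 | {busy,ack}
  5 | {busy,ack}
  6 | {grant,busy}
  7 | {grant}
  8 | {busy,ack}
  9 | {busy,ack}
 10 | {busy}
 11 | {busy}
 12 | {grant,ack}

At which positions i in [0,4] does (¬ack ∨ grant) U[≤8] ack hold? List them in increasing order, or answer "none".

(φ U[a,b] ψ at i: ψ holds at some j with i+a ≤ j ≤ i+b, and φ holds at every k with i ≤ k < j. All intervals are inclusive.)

0, 1, 2, 3, 4

Evaluate at each i in [0,4]:
  i=0: ✓ (rhs at j=3; lhs holds on [0,2])
  i=1: ✓ (rhs at j=3; lhs holds on [1,2])
  i=2: ✓ (rhs at j=3; lhs holds on [2,2])
  i=3: ✓ (rhs at j=3)
  i=4: ✓ (rhs at j=4)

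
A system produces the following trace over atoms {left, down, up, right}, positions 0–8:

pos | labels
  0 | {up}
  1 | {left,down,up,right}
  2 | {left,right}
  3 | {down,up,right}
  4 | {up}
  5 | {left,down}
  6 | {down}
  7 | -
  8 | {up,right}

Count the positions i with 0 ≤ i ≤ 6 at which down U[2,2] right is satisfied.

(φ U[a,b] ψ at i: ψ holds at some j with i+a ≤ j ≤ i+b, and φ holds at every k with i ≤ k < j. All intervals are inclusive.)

0

Evaluate at each i in [0,6]:
  i=0: ✗ (lhs fails at k=0 before rhs at j=2)
  i=1: ✗ (lhs fails at k=2 before rhs at j=3)
  i=2: ✗ (no rhs in [4,4])
  i=3: ✗ (no rhs in [5,5])
  i=4: ✗ (no rhs in [6,6])
  i=5: ✗ (no rhs in [7,7])
  i=6: ✗ (lhs fails at k=7 before rhs at j=8)
Positions where it holds: {} → 0.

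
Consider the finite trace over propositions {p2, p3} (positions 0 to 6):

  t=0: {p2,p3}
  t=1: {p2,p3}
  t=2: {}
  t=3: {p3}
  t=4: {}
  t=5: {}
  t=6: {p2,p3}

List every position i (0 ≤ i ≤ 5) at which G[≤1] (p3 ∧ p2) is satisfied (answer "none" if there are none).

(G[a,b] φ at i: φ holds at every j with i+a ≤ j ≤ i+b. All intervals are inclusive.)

0

Evaluate at each i in [0,5]:
  i=0: ✓ (all of [0,1])
  i=1: ✗ (fails at j=2)
  i=2: ✗ (fails at j=2)
  i=3: ✗ (fails at j=3)
  i=4: ✗ (fails at j=4)
  i=5: ✗ (fails at j=5)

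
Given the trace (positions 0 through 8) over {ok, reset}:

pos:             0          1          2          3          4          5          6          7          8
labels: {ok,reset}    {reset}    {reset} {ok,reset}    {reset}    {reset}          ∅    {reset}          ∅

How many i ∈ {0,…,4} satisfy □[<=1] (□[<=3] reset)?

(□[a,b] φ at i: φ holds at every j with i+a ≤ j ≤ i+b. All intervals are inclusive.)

2

Evaluate at each i in [0,4]:
  i=0: ✓ (all of [0,1])
  i=1: ✓ (all of [1,2])
  i=2: ✗ (fails at j=3)
  i=3: ✗ (fails at j=3)
  i=4: ✗ (fails at j=4)
Positions where it holds: {0, 1} → 2.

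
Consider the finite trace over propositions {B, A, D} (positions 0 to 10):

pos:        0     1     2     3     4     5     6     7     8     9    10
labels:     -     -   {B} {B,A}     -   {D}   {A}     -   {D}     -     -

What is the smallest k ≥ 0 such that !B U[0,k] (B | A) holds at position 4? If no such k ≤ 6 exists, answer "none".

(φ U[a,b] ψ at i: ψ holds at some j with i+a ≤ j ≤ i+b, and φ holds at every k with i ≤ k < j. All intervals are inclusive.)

Need earliest j ≥ 4 with (B | A), and !B at every k in [4,j-1].
  j=4: rhs fails.
  j=5: rhs fails.
  j=6: rhs holds; lhs holds on [4,5]. k = 2.

2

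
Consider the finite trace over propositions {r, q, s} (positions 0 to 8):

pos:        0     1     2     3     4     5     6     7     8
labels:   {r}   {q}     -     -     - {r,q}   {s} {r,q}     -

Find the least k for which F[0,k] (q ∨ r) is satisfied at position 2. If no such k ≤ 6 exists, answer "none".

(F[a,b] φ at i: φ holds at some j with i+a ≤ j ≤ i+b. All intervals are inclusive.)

Scan j = 2,3,… for (q ∨ r):
  j=2: fails
  j=3: fails
  j=4: fails
  j=5: holds
First hit at j=5, so smallest k = 5-2 = 3.

3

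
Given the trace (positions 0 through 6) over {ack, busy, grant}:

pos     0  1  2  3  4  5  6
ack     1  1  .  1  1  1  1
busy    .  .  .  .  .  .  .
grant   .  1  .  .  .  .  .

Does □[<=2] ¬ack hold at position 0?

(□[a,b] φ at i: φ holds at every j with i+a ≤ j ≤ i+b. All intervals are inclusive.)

No

Check ¬ack at every j in [0,2]:
  j=0: false
  j=1: false
  j=2: true
Fails at j=0 → formula fails.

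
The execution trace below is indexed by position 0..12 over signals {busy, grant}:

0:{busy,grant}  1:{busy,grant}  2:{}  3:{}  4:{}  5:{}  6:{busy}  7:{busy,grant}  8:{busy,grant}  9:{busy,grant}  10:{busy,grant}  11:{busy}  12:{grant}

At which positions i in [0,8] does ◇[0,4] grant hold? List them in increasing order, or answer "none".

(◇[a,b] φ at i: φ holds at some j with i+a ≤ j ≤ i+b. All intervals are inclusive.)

0, 1, 3, 4, 5, 6, 7, 8

Evaluate at each i in [0,8]:
  i=0: ✓ (witness j=0)
  i=1: ✓ (witness j=1)
  i=2: ✗ (none in [2,6])
  i=3: ✓ (witness j=7)
  i=4: ✓ (witness j=7)
  i=5: ✓ (witness j=7)
  i=6: ✓ (witness j=7)
  i=7: ✓ (witness j=7)
  i=8: ✓ (witness j=8)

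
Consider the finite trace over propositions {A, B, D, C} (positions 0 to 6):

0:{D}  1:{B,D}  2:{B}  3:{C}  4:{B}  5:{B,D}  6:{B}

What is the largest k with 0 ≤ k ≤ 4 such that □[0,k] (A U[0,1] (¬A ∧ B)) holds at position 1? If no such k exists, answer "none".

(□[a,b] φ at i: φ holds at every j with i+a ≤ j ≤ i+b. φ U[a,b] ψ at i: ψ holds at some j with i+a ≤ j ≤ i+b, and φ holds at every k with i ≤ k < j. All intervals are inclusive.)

(A U[0,1] (¬A ∧ B)) must hold from j=1 onward; find where it first fails.
  j=1: holds
  j=2: holds
  j=3: fails
Holds on [1,2], so largest k = 1.

1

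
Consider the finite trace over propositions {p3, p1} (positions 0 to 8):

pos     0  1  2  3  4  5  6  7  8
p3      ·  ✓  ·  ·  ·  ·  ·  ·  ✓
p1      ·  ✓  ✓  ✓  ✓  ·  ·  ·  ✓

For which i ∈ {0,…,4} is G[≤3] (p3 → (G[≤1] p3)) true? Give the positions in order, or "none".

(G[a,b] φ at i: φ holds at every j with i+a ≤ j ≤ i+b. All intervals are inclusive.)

Evaluate at each i in [0,4]:
  i=0: ✗ (fails at j=1)
  i=1: ✗ (fails at j=1)
  i=2: ✓ (all of [2,5])
  i=3: ✓ (all of [3,6])
  i=4: ✓ (all of [4,7])

2, 3, 4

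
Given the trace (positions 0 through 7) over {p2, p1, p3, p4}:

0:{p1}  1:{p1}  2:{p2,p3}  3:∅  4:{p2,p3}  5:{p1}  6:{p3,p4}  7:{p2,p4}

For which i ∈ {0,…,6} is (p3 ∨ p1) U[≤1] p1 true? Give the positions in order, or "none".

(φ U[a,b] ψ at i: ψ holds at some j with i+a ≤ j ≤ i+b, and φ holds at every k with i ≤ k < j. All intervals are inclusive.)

0, 1, 4, 5

Evaluate at each i in [0,6]:
  i=0: ✓ (rhs at j=0)
  i=1: ✓ (rhs at j=1)
  i=2: ✗ (no rhs in [2,3])
  i=3: ✗ (no rhs in [3,4])
  i=4: ✓ (rhs at j=5; lhs holds on [4,4])
  i=5: ✓ (rhs at j=5)
  i=6: ✗ (no rhs in [6,7])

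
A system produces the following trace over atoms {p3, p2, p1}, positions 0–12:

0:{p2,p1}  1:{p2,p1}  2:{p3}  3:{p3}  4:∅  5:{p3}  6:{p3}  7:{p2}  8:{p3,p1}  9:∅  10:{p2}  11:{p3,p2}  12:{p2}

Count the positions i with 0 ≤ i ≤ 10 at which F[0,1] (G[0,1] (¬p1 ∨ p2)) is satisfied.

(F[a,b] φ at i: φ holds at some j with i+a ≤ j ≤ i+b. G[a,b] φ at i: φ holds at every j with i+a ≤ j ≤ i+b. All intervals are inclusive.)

10

Evaluate at each i in [0,10]:
  i=0: ✓ (witness j=0)
  i=1: ✓ (witness j=1)
  i=2: ✓ (witness j=2)
  i=3: ✓ (witness j=3)
  i=4: ✓ (witness j=4)
  i=5: ✓ (witness j=5)
  i=6: ✓ (witness j=6)
  i=7: ✗ (none in [7,8])
  i=8: ✓ (witness j=9)
  i=9: ✓ (witness j=9)
  i=10: ✓ (witness j=10)
Positions where it holds: {0, 1, 2, 3, 4, 5, 6, 8, 9, 10} → 10.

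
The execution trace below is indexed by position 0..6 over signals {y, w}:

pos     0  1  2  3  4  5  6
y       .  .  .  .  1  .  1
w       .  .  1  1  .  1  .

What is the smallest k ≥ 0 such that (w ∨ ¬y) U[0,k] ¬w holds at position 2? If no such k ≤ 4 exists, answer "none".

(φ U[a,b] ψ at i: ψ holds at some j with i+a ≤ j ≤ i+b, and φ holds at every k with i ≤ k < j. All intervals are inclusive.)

Need earliest j ≥ 2 with ¬w, and (w ∨ ¬y) at every k in [2,j-1].
  j=2: rhs fails.
  j=3: rhs fails.
  j=4: rhs holds; lhs holds on [2,3]. k = 2.

2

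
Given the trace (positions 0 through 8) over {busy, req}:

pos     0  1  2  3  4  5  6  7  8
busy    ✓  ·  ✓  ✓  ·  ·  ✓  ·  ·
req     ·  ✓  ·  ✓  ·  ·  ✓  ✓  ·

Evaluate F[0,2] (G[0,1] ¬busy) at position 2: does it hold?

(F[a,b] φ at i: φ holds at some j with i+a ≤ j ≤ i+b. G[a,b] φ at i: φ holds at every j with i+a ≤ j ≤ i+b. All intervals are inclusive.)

Check G[0,1] ¬busy at each j in [2,4]:
  j=2: fails at 2
  j=3: fails at 3
  j=4: holds on [4,5]
Found at j=4 → formula holds.

Holds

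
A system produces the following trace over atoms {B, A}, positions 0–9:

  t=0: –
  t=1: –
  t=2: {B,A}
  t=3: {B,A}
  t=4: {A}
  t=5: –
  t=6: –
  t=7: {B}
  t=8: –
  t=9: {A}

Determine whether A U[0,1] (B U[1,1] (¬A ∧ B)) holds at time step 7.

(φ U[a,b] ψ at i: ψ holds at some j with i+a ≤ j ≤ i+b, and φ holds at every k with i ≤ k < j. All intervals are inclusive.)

Does not hold

Need some j in [7,8] with (B U[1,1] (¬A ∧ B)), and A at every k in [7,j-1].
  j=7: (B U[1,1] (¬A ∧ B)) — fails.
  j=8: (B U[1,1] (¬A ∧ B)) — fails.
No j in the window works → until fails.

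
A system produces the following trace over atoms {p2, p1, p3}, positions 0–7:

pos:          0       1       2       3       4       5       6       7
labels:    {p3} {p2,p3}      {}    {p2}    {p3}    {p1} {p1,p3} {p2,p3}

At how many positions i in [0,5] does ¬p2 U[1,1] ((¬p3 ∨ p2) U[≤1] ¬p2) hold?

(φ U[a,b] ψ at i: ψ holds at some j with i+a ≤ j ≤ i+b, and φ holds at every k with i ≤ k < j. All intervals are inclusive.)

Evaluate at each i in [0,5]:
  i=0: ✓ (rhs at j=1; lhs holds on [0,0])
  i=1: ✗ (lhs fails at k=1 before rhs at j=2)
  i=2: ✓ (rhs at j=3; lhs holds on [2,2])
  i=3: ✗ (lhs fails at k=3 before rhs at j=4)
  i=4: ✓ (rhs at j=5; lhs holds on [4,4])
  i=5: ✓ (rhs at j=6; lhs holds on [5,5])
Positions where it holds: {0, 2, 4, 5} → 4.

4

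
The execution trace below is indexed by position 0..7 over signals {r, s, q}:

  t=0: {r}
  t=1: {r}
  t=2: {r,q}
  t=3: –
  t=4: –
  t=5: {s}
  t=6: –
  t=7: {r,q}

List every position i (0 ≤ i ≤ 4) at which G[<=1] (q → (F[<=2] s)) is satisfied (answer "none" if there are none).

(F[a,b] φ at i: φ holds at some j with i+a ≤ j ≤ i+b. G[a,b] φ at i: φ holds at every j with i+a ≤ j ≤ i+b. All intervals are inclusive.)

0, 3, 4

Evaluate at each i in [0,4]:
  i=0: ✓ (all of [0,1])
  i=1: ✗ (fails at j=2)
  i=2: ✗ (fails at j=2)
  i=3: ✓ (all of [3,4])
  i=4: ✓ (all of [4,5])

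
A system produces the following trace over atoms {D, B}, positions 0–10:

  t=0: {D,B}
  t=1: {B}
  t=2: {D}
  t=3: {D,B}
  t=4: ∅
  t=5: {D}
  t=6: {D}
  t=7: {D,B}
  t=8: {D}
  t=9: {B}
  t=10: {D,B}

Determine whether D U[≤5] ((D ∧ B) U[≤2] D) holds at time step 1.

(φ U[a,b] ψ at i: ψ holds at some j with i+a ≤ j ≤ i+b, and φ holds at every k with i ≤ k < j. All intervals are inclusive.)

Does not hold

Need some j in [1,6] with ((D ∧ B) U[≤2] D), and D at every k in [1,j-1].
  j=1: ((D ∧ B) U[≤2] D) — fails.
  j=2: ((D ∧ B) U[≤2] D) holds, but D fails at k=1 → not this j.
  j=3: ((D ∧ B) U[≤2] D) holds, but D fails at k=1 → not this j.
  j=4: ((D ∧ B) U[≤2] D) — fails.
  j=5: ((D ∧ B) U[≤2] D) holds, but D fails at k=1 → not this j.
  j=6: ((D ∧ B) U[≤2] D) holds, but D fails at k=1 → not this j.
No j in the window works → until fails.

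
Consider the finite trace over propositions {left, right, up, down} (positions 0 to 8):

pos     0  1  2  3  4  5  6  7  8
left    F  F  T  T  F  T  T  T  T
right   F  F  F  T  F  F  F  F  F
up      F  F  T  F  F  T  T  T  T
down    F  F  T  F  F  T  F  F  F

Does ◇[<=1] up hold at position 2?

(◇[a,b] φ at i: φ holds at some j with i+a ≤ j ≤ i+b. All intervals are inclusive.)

Yes

Check up at each j in [2,3]:
  j=2: true
  j=3: false
Found at j=2 → formula holds.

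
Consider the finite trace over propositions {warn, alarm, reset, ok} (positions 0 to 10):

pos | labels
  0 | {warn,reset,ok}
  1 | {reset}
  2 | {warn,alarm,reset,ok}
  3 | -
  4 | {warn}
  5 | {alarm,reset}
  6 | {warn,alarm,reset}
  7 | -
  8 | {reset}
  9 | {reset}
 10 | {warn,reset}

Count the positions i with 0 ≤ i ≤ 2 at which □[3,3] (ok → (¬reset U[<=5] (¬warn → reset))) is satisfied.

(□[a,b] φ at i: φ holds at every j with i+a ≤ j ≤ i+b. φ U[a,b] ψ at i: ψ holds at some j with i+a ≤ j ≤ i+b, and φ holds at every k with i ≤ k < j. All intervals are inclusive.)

Evaluate at each i in [0,2]:
  i=0: ✓ (all of [3,3])
  i=1: ✓ (all of [4,4])
  i=2: ✓ (all of [5,5])
Positions where it holds: {0, 1, 2} → 3.

3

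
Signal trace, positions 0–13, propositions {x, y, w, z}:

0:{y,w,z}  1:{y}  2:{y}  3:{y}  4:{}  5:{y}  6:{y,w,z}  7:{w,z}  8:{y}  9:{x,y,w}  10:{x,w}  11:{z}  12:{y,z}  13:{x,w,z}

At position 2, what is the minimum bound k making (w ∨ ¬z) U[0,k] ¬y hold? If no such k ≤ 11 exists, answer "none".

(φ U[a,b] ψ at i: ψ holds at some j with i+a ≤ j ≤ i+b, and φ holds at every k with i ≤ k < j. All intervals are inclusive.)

Need earliest j ≥ 2 with ¬y, and (w ∨ ¬z) at every k in [2,j-1].
  j=2: rhs fails.
  j=3: rhs fails.
  j=4: rhs holds; lhs holds on [2,3]. k = 2.

2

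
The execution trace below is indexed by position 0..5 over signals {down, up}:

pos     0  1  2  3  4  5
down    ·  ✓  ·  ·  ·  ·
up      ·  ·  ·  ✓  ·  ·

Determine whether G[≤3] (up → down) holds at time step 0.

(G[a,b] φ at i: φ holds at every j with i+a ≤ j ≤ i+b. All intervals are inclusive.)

Does not hold

Check (up → down) at every j in [0,3]:
  j=0: antecedent false → ✓
  j=1: antecedent false → ✓
  j=2: antecedent false → ✓
  j=3: antecedent true; consequent false → ✗
Fails at j=3 → formula fails.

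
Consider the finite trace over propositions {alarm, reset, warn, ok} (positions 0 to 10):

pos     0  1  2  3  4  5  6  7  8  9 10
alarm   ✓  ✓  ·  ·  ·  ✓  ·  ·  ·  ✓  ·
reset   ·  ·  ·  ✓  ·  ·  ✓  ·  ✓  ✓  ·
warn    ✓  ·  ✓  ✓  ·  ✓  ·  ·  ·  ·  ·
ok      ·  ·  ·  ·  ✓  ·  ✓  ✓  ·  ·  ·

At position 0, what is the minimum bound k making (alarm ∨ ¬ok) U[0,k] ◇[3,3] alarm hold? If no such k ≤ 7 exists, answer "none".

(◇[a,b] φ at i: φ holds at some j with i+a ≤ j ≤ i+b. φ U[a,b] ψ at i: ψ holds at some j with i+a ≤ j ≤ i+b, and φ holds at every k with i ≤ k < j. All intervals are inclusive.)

2

Need earliest j ≥ 0 with ◇[3,3] alarm, and (alarm ∨ ¬ok) at every k in [0,j-1].
  j=0: rhs fails.
  j=1: rhs fails.
  j=2: rhs holds; lhs holds on [0,1]. k = 2.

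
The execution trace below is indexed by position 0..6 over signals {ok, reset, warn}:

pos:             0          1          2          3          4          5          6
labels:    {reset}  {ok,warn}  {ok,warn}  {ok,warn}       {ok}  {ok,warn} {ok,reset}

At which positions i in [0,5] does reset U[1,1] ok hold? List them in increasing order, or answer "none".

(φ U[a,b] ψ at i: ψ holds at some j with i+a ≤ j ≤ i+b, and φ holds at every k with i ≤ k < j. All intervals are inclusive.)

Evaluate at each i in [0,5]:
  i=0: ✓ (rhs at j=1; lhs holds on [0,0])
  i=1: ✗ (lhs fails at k=1 before rhs at j=2)
  i=2: ✗ (lhs fails at k=2 before rhs at j=3)
  i=3: ✗ (lhs fails at k=3 before rhs at j=4)
  i=4: ✗ (lhs fails at k=4 before rhs at j=5)
  i=5: ✗ (lhs fails at k=5 before rhs at j=6)

0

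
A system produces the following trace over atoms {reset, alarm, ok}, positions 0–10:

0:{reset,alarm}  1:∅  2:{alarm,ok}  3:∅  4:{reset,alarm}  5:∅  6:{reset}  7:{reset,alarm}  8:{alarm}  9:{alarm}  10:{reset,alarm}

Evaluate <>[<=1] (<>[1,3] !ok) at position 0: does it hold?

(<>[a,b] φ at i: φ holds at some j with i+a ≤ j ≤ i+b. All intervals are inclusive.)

Yes

Check <>[1,3] !ok at each j in [0,1]:
  j=0: holds (witness at 1)
  j=1: holds (witness at 3)
Found at j=0 → formula holds.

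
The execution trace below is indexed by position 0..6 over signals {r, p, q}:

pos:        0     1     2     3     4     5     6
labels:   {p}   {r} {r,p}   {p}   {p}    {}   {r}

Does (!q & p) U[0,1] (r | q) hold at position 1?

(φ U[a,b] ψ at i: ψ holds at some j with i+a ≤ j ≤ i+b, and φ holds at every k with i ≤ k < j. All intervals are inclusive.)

Need some j in [1,2] with (r | q), and (!q & p) at every k in [1,j-1].
  j=1: (r | q) holds; no prefix to check → satisfied.

True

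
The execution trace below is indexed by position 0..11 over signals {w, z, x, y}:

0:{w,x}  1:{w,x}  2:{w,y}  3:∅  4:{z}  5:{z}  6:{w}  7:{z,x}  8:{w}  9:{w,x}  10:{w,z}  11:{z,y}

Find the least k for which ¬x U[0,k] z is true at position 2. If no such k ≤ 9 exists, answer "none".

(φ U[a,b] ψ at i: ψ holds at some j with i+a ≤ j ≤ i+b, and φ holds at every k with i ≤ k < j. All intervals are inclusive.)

2

Need earliest j ≥ 2 with z, and ¬x at every k in [2,j-1].
  j=2: rhs fails.
  j=3: rhs fails.
  j=4: rhs holds; lhs holds on [2,3]. k = 2.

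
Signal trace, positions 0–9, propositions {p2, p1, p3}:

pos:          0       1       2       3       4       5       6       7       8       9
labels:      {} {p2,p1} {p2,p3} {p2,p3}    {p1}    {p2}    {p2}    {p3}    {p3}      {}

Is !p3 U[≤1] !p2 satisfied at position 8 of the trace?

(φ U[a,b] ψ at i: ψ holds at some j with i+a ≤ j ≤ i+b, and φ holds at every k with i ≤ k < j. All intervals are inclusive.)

Yes

Need some j in [8,9] with !p2, and !p3 at every k in [8,j-1].
  j=8: !p2 holds; no prefix to check → satisfied.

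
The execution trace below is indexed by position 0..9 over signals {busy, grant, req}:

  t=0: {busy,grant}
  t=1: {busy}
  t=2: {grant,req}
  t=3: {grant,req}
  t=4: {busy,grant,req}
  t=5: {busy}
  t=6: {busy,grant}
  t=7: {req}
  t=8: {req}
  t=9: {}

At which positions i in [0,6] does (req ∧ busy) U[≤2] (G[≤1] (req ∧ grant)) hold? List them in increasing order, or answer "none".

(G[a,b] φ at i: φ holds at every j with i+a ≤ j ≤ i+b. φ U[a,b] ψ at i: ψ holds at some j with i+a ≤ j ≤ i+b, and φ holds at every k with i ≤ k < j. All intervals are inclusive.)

Evaluate at each i in [0,6]:
  i=0: ✗ (lhs fails at k=0 before rhs at j=2)
  i=1: ✗ (lhs fails at k=1 before rhs at j=2)
  i=2: ✓ (rhs at j=2)
  i=3: ✓ (rhs at j=3)
  i=4: ✗ (no rhs in [4,6])
  i=5: ✗ (no rhs in [5,7])
  i=6: ✗ (no rhs in [6,8])

2, 3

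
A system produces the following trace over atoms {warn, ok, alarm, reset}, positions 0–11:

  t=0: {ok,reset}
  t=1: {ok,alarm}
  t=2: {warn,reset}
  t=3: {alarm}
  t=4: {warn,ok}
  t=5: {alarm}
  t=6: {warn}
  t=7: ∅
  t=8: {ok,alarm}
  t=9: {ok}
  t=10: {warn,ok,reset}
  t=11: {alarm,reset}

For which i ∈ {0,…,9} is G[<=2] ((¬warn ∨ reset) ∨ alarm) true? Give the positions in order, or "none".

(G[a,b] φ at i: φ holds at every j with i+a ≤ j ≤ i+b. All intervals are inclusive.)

0, 1, 7, 8, 9

Evaluate at each i in [0,9]:
  i=0: ✓ (all of [0,2])
  i=1: ✓ (all of [1,3])
  i=2: ✗ (fails at j=4)
  i=3: ✗ (fails at j=4)
  i=4: ✗ (fails at j=4)
  i=5: ✗ (fails at j=6)
  i=6: ✗ (fails at j=6)
  i=7: ✓ (all of [7,9])
  i=8: ✓ (all of [8,10])
  i=9: ✓ (all of [9,11])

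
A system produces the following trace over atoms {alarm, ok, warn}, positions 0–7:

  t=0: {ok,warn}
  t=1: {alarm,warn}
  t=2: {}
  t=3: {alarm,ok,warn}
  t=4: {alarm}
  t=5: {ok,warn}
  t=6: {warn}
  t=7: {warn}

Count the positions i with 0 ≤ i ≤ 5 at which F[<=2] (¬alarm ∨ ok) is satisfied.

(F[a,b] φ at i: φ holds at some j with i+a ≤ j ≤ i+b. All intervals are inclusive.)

Evaluate at each i in [0,5]:
  i=0: ✓ (witness j=0)
  i=1: ✓ (witness j=2)
  i=2: ✓ (witness j=2)
  i=3: ✓ (witness j=3)
  i=4: ✓ (witness j=5)
  i=5: ✓ (witness j=5)
Positions where it holds: {0, 1, 2, 3, 4, 5} → 6.

6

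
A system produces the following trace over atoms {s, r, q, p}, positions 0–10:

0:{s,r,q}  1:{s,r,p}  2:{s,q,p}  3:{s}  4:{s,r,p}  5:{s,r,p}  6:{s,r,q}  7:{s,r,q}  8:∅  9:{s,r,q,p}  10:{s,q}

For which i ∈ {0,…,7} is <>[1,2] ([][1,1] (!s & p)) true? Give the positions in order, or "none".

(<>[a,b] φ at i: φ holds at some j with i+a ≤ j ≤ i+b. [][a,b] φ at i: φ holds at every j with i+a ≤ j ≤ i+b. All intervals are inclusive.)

none

Evaluate at each i in [0,7]:
  i=0: ✗ (none in [1,2])
  i=1: ✗ (none in [2,3])
  i=2: ✗ (none in [3,4])
  i=3: ✗ (none in [4,5])
  i=4: ✗ (none in [5,6])
  i=5: ✗ (none in [6,7])
  i=6: ✗ (none in [7,8])
  i=7: ✗ (none in [8,9])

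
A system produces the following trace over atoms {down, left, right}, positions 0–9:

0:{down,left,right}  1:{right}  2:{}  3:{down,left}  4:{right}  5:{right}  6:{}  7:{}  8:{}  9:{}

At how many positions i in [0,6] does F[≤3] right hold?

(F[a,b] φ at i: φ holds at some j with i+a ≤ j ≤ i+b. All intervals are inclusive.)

6

Evaluate at each i in [0,6]:
  i=0: ✓ (witness j=0)
  i=1: ✓ (witness j=1)
  i=2: ✓ (witness j=4)
  i=3: ✓ (witness j=4)
  i=4: ✓ (witness j=4)
  i=5: ✓ (witness j=5)
  i=6: ✗ (none in [6,9])
Positions where it holds: {0, 1, 2, 3, 4, 5} → 6.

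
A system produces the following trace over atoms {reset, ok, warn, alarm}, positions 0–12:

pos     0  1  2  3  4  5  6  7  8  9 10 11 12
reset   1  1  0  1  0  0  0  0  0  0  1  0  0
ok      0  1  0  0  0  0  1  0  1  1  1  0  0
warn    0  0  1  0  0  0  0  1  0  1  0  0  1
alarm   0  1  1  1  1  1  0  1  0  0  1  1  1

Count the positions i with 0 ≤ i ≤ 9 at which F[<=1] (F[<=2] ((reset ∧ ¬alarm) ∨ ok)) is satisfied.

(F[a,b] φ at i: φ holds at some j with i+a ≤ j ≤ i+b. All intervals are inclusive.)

9

Evaluate at each i in [0,9]:
  i=0: ✓ (witness j=0)
  i=1: ✓ (witness j=1)
  i=2: ✗ (none in [2,3])
  i=3: ✓ (witness j=4)
  i=4: ✓ (witness j=4)
  i=5: ✓ (witness j=5)
  i=6: ✓ (witness j=6)
  i=7: ✓ (witness j=7)
  i=8: ✓ (witness j=8)
  i=9: ✓ (witness j=9)
Positions where it holds: {0, 1, 3, 4, 5, 6, 7, 8, 9} → 9.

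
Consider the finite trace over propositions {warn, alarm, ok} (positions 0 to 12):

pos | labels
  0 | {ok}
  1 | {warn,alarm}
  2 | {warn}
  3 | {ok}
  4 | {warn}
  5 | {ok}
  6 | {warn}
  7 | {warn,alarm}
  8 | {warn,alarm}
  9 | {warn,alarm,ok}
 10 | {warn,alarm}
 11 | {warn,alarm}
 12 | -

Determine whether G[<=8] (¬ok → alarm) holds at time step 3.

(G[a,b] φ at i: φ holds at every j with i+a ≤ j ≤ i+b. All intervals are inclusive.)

Check (¬ok → alarm) at every j in [3,11]:
  j=3: antecedent false → ✓
  j=4: antecedent true; consequent false → ✗
  j=5: antecedent false → ✓
  j=6: antecedent true; consequent false → ✗
  j=7: antecedent true; consequent true → ✓
  j=8: antecedent true; consequent true → ✓
  j=9: antecedent false → ✓
  j=10: antecedent true; consequent true → ✓
  j=11: antecedent true; consequent true → ✓
Fails at j=4 → formula fails.

False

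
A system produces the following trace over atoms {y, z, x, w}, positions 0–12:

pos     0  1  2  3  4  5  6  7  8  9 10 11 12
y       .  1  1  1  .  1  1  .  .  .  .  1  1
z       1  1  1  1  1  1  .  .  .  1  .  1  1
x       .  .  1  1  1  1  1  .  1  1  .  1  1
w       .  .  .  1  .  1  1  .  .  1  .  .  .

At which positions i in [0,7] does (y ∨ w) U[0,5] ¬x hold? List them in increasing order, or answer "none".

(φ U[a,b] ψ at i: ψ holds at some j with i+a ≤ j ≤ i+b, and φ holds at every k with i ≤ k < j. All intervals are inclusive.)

0, 1, 5, 6, 7

Evaluate at each i in [0,7]:
  i=0: ✓ (rhs at j=0)
  i=1: ✓ (rhs at j=1)
  i=2: ✗ (lhs fails at k=4 before rhs at j=7)
  i=3: ✗ (lhs fails at k=4 before rhs at j=7)
  i=4: ✗ (lhs fails at k=4 before rhs at j=7)
  i=5: ✓ (rhs at j=7; lhs holds on [5,6])
  i=6: ✓ (rhs at j=7; lhs holds on [6,6])
  i=7: ✓ (rhs at j=7)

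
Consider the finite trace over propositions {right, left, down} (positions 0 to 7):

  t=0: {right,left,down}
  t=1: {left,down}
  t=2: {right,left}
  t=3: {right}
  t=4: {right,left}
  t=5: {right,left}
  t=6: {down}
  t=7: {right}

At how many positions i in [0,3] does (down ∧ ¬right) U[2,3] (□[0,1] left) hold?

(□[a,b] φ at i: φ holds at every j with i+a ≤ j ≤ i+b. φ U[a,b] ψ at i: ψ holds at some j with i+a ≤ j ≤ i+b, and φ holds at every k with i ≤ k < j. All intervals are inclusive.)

Evaluate at each i in [0,3]:
  i=0: ✗ (no rhs in [2,3])
  i=1: ✗ (lhs fails at k=2 before rhs at j=4)
  i=2: ✗ (lhs fails at k=2 before rhs at j=4)
  i=3: ✗ (no rhs in [5,6])
Positions where it holds: {} → 0.

0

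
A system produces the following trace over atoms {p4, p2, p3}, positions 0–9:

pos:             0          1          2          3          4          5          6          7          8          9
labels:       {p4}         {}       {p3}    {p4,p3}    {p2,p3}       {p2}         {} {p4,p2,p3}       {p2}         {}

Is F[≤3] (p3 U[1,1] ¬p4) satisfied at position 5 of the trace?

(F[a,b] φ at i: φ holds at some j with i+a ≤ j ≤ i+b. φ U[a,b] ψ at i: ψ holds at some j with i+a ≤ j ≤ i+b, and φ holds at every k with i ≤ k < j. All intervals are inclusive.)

Check (p3 U[1,1] ¬p4) at each j in [5,8]:
  j=5: fails
  j=6: fails
  j=7: holds
  j=8: fails
Found at j=7 → formula holds.

Yes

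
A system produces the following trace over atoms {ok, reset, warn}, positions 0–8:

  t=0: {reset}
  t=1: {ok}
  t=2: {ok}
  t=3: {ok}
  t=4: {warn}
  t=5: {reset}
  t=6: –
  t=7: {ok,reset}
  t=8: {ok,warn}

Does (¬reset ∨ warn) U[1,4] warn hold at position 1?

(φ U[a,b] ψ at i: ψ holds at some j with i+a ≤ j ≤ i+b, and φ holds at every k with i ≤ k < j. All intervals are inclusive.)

Need some j in [2,5] with warn, and (¬reset ∨ warn) at every k in [1,j-1].
  j=2: warn false.
  j=3: warn false.
  j=4: warn holds; (¬reset ∨ warn) holds at every k in [1,3] → satisfied.

True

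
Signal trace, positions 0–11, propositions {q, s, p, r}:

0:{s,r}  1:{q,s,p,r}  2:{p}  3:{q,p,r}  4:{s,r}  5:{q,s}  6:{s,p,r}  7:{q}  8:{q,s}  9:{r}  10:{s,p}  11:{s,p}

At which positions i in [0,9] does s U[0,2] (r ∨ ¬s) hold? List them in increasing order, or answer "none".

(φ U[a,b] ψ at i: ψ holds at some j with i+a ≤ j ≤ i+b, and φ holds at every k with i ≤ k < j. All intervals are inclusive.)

0, 1, 2, 3, 4, 5, 6, 7, 8, 9

Evaluate at each i in [0,9]:
  i=0: ✓ (rhs at j=0)
  i=1: ✓ (rhs at j=1)
  i=2: ✓ (rhs at j=2)
  i=3: ✓ (rhs at j=3)
  i=4: ✓ (rhs at j=4)
  i=5: ✓ (rhs at j=6; lhs holds on [5,5])
  i=6: ✓ (rhs at j=6)
  i=7: ✓ (rhs at j=7)
  i=8: ✓ (rhs at j=9; lhs holds on [8,8])
  i=9: ✓ (rhs at j=9)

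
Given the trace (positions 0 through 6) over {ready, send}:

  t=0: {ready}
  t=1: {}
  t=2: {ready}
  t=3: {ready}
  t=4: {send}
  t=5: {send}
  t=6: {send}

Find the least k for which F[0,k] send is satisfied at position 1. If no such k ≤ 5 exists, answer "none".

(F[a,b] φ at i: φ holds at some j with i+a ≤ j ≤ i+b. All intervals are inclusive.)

3

Scan j = 1,2,… for send:
  j=1: fails
  j=2: fails
  j=3: fails
  j=4: holds
First hit at j=4, so smallest k = 4-1 = 3.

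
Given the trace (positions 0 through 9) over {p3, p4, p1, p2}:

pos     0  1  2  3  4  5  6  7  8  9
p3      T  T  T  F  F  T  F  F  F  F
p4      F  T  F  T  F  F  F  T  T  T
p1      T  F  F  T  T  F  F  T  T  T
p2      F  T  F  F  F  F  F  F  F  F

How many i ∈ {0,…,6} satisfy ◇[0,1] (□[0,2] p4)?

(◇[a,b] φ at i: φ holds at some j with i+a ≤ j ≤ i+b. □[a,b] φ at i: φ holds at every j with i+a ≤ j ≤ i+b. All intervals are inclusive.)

Evaluate at each i in [0,6]:
  i=0: ✗ (none in [0,1])
  i=1: ✗ (none in [1,2])
  i=2: ✗ (none in [2,3])
  i=3: ✗ (none in [3,4])
  i=4: ✗ (none in [4,5])
  i=5: ✗ (none in [5,6])
  i=6: ✓ (witness j=7)
Positions where it holds: {6} → 1.

1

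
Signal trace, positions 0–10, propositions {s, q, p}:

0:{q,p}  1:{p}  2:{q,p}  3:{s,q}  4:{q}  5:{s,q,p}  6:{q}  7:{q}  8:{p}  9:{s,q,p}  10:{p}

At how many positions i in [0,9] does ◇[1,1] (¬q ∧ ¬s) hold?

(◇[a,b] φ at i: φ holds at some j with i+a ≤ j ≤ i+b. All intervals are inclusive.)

Evaluate at each i in [0,9]:
  i=0: ✓ (witness j=1)
  i=1: ✗ (none in [2,2])
  i=2: ✗ (none in [3,3])
  i=3: ✗ (none in [4,4])
  i=4: ✗ (none in [5,5])
  i=5: ✗ (none in [6,6])
  i=6: ✗ (none in [7,7])
  i=7: ✓ (witness j=8)
  i=8: ✗ (none in [9,9])
  i=9: ✓ (witness j=10)
Positions where it holds: {0, 7, 9} → 3.

3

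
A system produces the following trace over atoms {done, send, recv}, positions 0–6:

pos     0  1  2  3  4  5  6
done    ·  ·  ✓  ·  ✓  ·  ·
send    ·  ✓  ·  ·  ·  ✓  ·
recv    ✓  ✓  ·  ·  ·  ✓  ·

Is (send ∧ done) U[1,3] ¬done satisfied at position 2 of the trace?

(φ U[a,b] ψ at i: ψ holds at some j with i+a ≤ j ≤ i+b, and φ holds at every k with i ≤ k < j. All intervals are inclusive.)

False

Need some j in [3,5] with ¬done, and (send ∧ done) at every k in [2,j-1].
  j=3: ¬done holds, but (send ∧ done) fails at k=2 → not this j.
  j=4: ¬done false.
  j=5: ¬done holds, but (send ∧ done) fails at k=2 → not this j.
No j in the window works → until fails.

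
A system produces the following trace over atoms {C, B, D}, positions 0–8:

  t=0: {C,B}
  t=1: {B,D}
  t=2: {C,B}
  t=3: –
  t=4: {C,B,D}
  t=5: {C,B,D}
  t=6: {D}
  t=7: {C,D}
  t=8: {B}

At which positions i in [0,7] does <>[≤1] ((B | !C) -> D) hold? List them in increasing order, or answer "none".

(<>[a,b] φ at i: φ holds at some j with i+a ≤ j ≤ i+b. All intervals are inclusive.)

Evaluate at each i in [0,7]:
  i=0: ✓ (witness j=1)
  i=1: ✓ (witness j=1)
  i=2: ✗ (none in [2,3])
  i=3: ✓ (witness j=4)
  i=4: ✓ (witness j=4)
  i=5: ✓ (witness j=5)
  i=6: ✓ (witness j=6)
  i=7: ✓ (witness j=7)

0, 1, 3, 4, 5, 6, 7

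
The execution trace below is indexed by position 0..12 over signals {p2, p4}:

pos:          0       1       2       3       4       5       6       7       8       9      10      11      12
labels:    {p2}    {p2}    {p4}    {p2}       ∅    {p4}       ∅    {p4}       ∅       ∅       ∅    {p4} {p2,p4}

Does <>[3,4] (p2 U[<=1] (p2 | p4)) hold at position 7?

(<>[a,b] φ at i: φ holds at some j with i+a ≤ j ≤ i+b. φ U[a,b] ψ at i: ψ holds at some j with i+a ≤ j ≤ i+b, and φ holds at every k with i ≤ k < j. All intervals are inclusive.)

Yes

Check (p2 U[<=1] (p2 | p4)) at each j in [10,11]:
  j=10: fails
  j=11: holds
Found at j=11 → formula holds.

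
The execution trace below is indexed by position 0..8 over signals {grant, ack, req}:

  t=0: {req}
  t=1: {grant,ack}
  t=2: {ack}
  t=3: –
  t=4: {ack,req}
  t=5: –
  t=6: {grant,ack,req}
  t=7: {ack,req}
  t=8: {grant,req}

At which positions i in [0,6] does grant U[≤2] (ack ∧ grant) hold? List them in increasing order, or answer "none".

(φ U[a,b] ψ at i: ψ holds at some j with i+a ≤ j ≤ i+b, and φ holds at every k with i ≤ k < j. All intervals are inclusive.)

Evaluate at each i in [0,6]:
  i=0: ✗ (lhs fails at k=0 before rhs at j=1)
  i=1: ✓ (rhs at j=1)
  i=2: ✗ (no rhs in [2,4])
  i=3: ✗ (no rhs in [3,5])
  i=4: ✗ (lhs fails at k=4 before rhs at j=6)
  i=5: ✗ (lhs fails at k=5 before rhs at j=6)
  i=6: ✓ (rhs at j=6)

1, 6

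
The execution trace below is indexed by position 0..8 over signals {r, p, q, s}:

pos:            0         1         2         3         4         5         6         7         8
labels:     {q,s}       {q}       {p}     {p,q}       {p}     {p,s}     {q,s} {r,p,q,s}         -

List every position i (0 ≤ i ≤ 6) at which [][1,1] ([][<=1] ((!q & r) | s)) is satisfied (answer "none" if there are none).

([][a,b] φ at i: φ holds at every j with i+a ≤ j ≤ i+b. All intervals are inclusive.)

Evaluate at each i in [0,6]:
  i=0: ✗ (fails at j=1)
  i=1: ✗ (fails at j=2)
  i=2: ✗ (fails at j=3)
  i=3: ✗ (fails at j=4)
  i=4: ✓ (all of [5,5])
  i=5: ✓ (all of [6,6])
  i=6: ✗ (fails at j=7)

4, 5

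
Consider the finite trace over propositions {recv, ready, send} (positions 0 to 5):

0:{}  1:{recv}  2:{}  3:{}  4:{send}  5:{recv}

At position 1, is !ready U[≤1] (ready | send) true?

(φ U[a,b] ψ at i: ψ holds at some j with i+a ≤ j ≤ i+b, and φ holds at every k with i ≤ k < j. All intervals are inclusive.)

Need some j in [1,2] with (ready | send), and !ready at every k in [1,j-1].
  j=1: (ready | send) false.
  j=2: (ready | send) false.
No j in the window works → until fails.

No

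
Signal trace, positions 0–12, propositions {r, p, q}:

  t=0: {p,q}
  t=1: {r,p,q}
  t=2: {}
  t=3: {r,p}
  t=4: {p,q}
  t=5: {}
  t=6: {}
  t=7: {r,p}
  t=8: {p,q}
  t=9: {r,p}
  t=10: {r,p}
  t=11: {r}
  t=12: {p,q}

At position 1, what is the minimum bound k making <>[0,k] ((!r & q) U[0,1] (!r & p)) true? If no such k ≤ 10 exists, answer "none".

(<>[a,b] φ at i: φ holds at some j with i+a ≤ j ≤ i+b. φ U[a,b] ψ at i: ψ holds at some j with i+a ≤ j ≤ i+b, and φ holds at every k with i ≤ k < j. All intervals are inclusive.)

Scan j = 1,2,… for ((!r & q) U[0,1] (!r & p)):
  j=1: fails
  j=2: fails
  j=3: fails
  j=4: holds
First hit at j=4, so smallest k = 4-1 = 3.

3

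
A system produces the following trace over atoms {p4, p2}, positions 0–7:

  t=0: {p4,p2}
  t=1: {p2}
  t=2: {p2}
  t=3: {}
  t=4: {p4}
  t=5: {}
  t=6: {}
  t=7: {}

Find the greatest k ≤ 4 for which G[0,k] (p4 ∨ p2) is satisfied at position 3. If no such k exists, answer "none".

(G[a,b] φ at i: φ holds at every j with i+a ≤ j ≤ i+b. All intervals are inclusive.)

(p4 ∨ p2) must hold from j=3 onward; find where it first fails.
  j=3: fails → no k works.

none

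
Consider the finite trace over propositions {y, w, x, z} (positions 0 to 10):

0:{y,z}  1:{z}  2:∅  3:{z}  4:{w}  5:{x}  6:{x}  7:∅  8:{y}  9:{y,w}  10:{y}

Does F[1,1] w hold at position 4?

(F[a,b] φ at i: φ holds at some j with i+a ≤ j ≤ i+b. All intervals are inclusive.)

Check w at each j in [5,5]:
  j=5: false
No position in the window satisfies it → formula fails.

No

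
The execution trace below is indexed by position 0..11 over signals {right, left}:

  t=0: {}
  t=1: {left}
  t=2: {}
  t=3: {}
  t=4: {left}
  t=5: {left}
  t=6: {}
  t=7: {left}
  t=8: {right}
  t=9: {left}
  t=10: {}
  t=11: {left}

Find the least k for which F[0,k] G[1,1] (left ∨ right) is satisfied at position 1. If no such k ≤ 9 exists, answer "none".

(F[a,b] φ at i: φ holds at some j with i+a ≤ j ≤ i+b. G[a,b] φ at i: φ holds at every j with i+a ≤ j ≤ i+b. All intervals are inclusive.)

2

Scan j = 1,2,… for G[1,1] (left ∨ right):
  j=1: fails
  j=2: fails
  j=3: holds
First hit at j=3, so smallest k = 3-1 = 2.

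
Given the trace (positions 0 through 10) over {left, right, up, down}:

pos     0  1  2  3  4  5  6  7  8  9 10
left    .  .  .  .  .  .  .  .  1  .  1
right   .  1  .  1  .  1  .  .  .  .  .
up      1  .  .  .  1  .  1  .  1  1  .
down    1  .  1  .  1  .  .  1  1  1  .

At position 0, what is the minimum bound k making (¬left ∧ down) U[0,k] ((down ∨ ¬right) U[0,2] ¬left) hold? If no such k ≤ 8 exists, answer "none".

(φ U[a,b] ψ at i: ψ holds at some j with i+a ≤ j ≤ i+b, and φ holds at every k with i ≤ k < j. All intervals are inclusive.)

0

Need earliest j ≥ 0 with ((down ∨ ¬right) U[0,2] ¬left), and (¬left ∧ down) at every k in [0,j-1].
  j=0: rhs holds (empty prefix). k = 0.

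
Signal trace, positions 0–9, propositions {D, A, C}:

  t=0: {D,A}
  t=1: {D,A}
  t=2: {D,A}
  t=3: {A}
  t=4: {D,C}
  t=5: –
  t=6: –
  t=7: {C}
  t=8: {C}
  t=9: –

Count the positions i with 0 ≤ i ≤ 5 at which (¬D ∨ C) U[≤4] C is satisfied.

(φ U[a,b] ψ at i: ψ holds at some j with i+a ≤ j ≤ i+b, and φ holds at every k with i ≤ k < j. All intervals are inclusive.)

Evaluate at each i in [0,5]:
  i=0: ✗ (lhs fails at k=0 before rhs at j=4)
  i=1: ✗ (lhs fails at k=1 before rhs at j=4)
  i=2: ✗ (lhs fails at k=2 before rhs at j=4)
  i=3: ✓ (rhs at j=4; lhs holds on [3,3])
  i=4: ✓ (rhs at j=4)
  i=5: ✓ (rhs at j=7; lhs holds on [5,6])
Positions where it holds: {3, 4, 5} → 3.

3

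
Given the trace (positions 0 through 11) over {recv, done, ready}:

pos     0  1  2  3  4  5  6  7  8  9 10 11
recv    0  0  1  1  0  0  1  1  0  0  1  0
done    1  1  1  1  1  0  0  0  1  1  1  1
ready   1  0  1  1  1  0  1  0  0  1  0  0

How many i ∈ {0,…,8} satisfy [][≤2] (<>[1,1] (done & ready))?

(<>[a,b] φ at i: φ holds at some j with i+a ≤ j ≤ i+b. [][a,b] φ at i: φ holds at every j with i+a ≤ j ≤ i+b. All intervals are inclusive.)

1

Evaluate at each i in [0,8]:
  i=0: ✗ (fails at j=0)
  i=1: ✓ (all of [1,3])
  i=2: ✗ (fails at j=4)
  i=3: ✗ (fails at j=4)
  i=4: ✗ (fails at j=4)
  i=5: ✗ (fails at j=5)
  i=6: ✗ (fails at j=6)
  i=7: ✗ (fails at j=7)
  i=8: ✗ (fails at j=9)
Positions where it holds: {1} → 1.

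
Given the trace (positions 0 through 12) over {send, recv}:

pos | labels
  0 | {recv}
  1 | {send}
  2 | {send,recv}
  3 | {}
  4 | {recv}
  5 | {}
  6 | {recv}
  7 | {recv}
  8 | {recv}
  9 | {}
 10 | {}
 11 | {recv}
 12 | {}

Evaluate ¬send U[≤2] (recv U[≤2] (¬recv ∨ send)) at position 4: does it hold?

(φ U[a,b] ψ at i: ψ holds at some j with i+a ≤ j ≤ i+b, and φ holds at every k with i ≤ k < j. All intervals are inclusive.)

Need some j in [4,6] with (recv U[≤2] (¬recv ∨ send)), and ¬send at every k in [4,j-1].
  j=4: (recv U[≤2] (¬recv ∨ send)) holds; no prefix to check → satisfied.

True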